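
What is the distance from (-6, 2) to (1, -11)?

The horizontal distance is |1 - -6| = 7 and the vertical distance is |-11 - 2| = 13.
By the Pythagorean theorem, d = sqrt(7^2 + 13^2) = sqrt(218).

sqrt(218)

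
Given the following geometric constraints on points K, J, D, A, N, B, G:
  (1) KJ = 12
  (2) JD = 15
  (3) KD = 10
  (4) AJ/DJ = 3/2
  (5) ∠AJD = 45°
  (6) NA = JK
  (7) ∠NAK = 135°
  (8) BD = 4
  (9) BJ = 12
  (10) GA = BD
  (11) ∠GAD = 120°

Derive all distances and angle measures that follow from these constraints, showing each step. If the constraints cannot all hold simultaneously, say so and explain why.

The constraints are consistent.

From the given relations:
  AJ = 3/2·DJ = 3/2·15 ≈ 22.5
  NA = JK = 12
  GA = BD = 4

Step 1: From DJ = 15, JA = 22.5, and ∠DJA = 45°, by the law of cosines:
  DA² = DJ² + JA² - 2·DJ·JA·cos(45°) = 225 + 506.2 - 477.3 = 254
  DA ≈ 15.94

Step 2: From KD = 10, KJ = 12, DJ = 15, by the inverse law of cosines:
  cos(∠DKJ) = (KD² + KJ² - DJ²) / (2·KD·KJ)
  ∠DKJ = 85.46°

Step 3: From JB = 12, JD = 15, BD = 4, by the inverse law of cosines:
  cos(∠BJD) = (JB² + JD² - BD²) / (2·JB·JD)
  ∠BJD = 11.32°

Step 4: From JD = 15, JK = 12, DK = 10, by the inverse law of cosines:
  cos(∠DJK) = (JD² + JK² - DK²) / (2·JD·JK)
  ∠DJK = 41.65°

Step 5: From DB = 4, DJ = 15, BJ = 12, by the inverse law of cosines:
  cos(∠BDJ) = (DB² + DJ² - BJ²) / (2·DB·DJ)
  ∠BDJ = 36.07°

Step 6: From DJ = 15, DK = 10, JK = 12, by the inverse law of cosines:
  cos(∠JDK) = (DJ² + DK² - JK²) / (2·DJ·DK)
  ∠JDK = 52.89°

Step 7: From BD = 4, BJ = 12, DJ = 15, by the inverse law of cosines:
  cos(∠DBJ) = (BD² + BJ² - DJ²) / (2·BD·BJ)
  ∠DBJ = 132.62°

Step 8: From DA = 15.94, AG = 4, and ∠DAG = 120°, by the law of cosines:
  DG² = DA² + AG² - 2·DA·AG·cos(120°) = 254 + 16 + 63.74 = 333.7
  DG ≈ 18.27

Step 9: From DA = 15.94, DJ = 15, AJ = 22.5, by the inverse law of cosines:
  cos(∠ADJ) = (DA² + DJ² - AJ²) / (2·DA·DJ)
  ∠ADJ = 93.27°

Step 10: From AD = 15.94, AJ = 22.5, DJ = 15, by the inverse law of cosines:
  cos(∠DAJ) = (AD² + AJ² - DJ²) / (2·AD·AJ)
  ∠DAJ = 41.73°

Step 11: From DA = 15.94, DG = 18.27, AG = 4, by the inverse law of cosines:
  cos(∠ADG) = (DA² + DG² - AG²) / (2·DA·DG)
  ∠ADG = 10.93°

Step 12: From GA = 4, GD = 18.27, AD = 15.94, by the inverse law of cosines:
  cos(∠AGD) = (GA² + GD² - AD²) / (2·GA·GD)
  ∠AGD = 49.07°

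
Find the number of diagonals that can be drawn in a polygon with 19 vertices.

Each of the 19 vertices connects to 16 non-adjacent vertices via diagonals.
Total connections = 19 × 16 = 304, but each diagonal is counted twice.
Number of diagonals = 304 / 2 = 152.

152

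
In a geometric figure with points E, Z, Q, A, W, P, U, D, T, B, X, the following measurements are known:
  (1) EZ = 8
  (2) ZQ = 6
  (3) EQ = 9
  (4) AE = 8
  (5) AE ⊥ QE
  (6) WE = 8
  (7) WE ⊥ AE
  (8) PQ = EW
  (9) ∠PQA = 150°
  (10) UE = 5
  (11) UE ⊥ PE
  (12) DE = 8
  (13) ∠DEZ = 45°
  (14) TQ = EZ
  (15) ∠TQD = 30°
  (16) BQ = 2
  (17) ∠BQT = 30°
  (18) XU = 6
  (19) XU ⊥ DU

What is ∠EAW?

Step 1: By the law of cosines on triangle AEW: AW² = 8² + 8² − 2·8·8·cos(90°) = 128, so AW = 8·√2.
Step 2: By the inverse law of cosines on triangle EAW: cos(∠EAW) = (8² + (8·√2)² − 8²) / (2·8·8·√2) = 128/181.02 = 0.7071, so ∠EAW = 45°.

Therefore, the measure of angle ∠EAW = 45°.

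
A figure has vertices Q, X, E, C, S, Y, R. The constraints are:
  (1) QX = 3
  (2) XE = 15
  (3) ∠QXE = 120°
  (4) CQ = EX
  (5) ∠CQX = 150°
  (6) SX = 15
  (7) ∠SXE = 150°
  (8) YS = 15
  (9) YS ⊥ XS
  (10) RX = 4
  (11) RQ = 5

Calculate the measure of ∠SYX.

Step 1: By the law of cosines on triangle YSX: YX² = 15² + 15² − 2·15·15·cos(90°) = 450, so YX = 15·√2.
Step 2: By the inverse law of cosines on triangle SYX: cos(∠SYX) = (15² + (15·√2)² − 15²) / (2·15·15·√2) = 450/636.4 = 0.7071, so ∠SYX = 45°.

Therefore, the measure of angle ∠SYX = 45°.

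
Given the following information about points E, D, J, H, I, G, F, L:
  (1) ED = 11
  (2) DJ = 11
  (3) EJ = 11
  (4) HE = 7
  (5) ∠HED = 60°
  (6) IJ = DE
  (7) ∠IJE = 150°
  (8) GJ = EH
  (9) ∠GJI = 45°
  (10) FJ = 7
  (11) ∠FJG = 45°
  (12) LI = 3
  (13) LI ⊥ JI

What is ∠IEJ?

From the given relations: IJ = DE = 11.
Step 1: By the law of cosines on triangle EJI: EI² = 11² + 11² − 2·11·11·cos(150°) = 451.58, so EI ≈ 21.25.
Step 2: By the inverse law of cosines on triangle IEJ: cos(∠IEJ) = (21.25² + 11² − 11²) / (2·21.25·11) = 451.58/467.51 = 0.9659, so ∠IEJ = 15°.

Therefore, the measure of angle ∠IEJ = 15°.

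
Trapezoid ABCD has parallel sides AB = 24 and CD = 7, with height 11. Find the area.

A trapezoid's area equals the midsegment times the height.
The midsegment is (24 + 7) / 2 = 31/2.
Area = 31/2 * 11 = 341/2.

341/2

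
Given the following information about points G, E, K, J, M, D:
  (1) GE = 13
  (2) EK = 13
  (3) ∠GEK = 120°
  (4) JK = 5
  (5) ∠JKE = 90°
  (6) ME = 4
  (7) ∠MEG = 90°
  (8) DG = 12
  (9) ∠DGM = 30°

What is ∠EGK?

Step 1: By the law of cosines on triangle GEK: GK² = 13² + 13² − 2·13·13·cos(120°) = 507, so GK = 13·√3.
Step 2: By the inverse law of cosines on triangle EGK: cos(∠EGK) = (13² + (13·√3)² − 13²) / (2·13·13·√3) = 507/585.43 = 0.866, so ∠EGK = 30°.

Therefore, the measure of angle ∠EGK = 30°.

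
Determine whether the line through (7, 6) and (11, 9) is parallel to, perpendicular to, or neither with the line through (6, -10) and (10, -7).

Slope of line 1: m1 = (9 - 6)/(11 - 7) = 3/4 = 3/4
Slope of line 2: m2 = (-7 - -10)/(10 - 6) = 3/4 = 3/4
Two lines are parallel if and only if they have equal slopes (or both are vertical).
Here m1 = m2 = 3/4, confirming the lines are parallel.

Parallel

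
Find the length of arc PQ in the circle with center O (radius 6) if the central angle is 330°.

The full circumference is 2πr = 2π(6) = 12*pi.
The arc spans 330° out of 360°, which is a fraction of 11/12.
Arc length = 12*pi × 11/12 = 11*pi.

11*pi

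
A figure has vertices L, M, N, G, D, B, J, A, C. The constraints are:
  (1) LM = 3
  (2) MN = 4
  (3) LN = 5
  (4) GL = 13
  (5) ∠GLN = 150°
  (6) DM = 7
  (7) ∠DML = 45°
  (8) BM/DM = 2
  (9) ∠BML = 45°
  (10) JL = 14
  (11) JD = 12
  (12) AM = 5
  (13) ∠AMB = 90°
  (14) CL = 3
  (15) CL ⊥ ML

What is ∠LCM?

Step 1: By the law of cosines on triangle CLM: CM² = 3² + 3² − 2·3·3·cos(90°) = 18, so CM = 3·√2.
Step 2: By the inverse law of cosines on triangle LCM: cos(∠LCM) = (3² + (3·√2)² − 3²) / (2·3·3·√2) = 18/25.46 = 0.7071, so ∠LCM = 45°.

Therefore, the measure of angle ∠LCM = 45°.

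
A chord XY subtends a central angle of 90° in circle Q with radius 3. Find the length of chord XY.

Drop a perpendicular from the center to the chord, bisecting both the chord and the central angle.
Each half-chord = r sin(θ/2) = 3 sin(45°).
The full chord = 2 × 3 × sin(45°) = 3*sqrt(2).

3*sqrt(2)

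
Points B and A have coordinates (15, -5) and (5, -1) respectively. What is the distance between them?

The horizontal distance is |5 - 15| = 10 and the vertical distance is |-1 - -5| = 4.
By the Pythagorean theorem, d = sqrt(10^2 + 4^2) = sqrt(116) = 2*sqrt(29).

2*sqrt(29)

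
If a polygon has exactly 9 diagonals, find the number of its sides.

Using d = n(n - 3)/2, we solve 9 = n(n - 3)/2.
So n(n - 3) = 18.
Testing n = 6: 6 * 3 = 18 = 18. Correct.
The polygon has 6 sides.

6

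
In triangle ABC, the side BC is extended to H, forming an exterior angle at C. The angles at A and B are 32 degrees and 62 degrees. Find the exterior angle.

By the exterior angle theorem, an exterior angle of a triangle equals the sum of the two remote interior angles.
Exterior angle = angle A + angle B
Exterior angle = 32 + 62 = 94 degrees

94 degrees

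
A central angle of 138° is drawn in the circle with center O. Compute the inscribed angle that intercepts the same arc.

By the inscribed angle theorem, the inscribed angle is half the central angle.
Inscribed angle = 138° / 2 = 69°

69°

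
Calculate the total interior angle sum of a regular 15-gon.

The sum of interior angles of an n-sided polygon is (n - 2) * 180.
For n = 15: (15 - 2) * 180 = 13 * 180 = 2340 degrees.

2340 degrees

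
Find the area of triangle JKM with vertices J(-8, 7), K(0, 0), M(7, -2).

Shoelace: Area = (1/2)|-8(0--2) + 0(-2-7) + 7(7-0)| = (1/2)(33) = 33/2

33/2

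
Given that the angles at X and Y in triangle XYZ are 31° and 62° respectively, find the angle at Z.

angle Z = 180 - 31 - 62 = 87 degrees.

87 degrees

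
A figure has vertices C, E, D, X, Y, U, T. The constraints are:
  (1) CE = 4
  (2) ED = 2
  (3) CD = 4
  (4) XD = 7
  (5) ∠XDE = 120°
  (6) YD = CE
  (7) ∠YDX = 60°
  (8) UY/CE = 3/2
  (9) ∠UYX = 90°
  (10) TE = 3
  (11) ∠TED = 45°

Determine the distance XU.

From the given relations: YD = CE = 4; UY = 3/2·CE = 3/2·4 = 6.
Step 1: By the law of cosines on triangle XDY: XY² = 7² + 4² − 2·7·4·cos(60°) = 37, so XY = √37.
Step 2: By the law of cosines on triangle XYU: XU² = √37² + 6² − 2·√37·6·cos(90°) = 73, so XU = √73.

Therefore, the length of XU = √73.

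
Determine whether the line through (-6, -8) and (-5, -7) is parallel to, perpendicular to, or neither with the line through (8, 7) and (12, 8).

Slope of line 1: m1 = (-7 - -8)/(-5 - -6) = 1/1 = 1
Slope of line 2: m2 = (8 - 7)/(12 - 8) = 1/4 = 1/4
m1 != m2 and m1*m2 = 1/4 != -1. Neither.

Neither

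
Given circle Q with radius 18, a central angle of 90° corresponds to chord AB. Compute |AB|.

Chord = 2(18) sin(45°) = 18*sqrt(2)

18*sqrt(2)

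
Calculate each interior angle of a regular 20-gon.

Each interior angle of a regular n-gon is (n - 2) * 180 / n.
For n = 20: (20 - 2) * 180 / 20 = 3240/20 = 162 degrees.

162 degrees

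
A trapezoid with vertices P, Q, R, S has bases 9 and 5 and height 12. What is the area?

Area = (9 + 5) * 12 / 2 = 168 / 2 = 84

84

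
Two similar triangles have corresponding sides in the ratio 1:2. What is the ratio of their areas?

The ratio of areas of similar triangles equals the square of the side ratio.
Side ratio = 1:2
Area ratio = (1/2)^2 = 1/4 = 1:4

1:4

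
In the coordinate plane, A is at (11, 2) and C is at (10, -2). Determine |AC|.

d = sqrt((10 - 11)^2 + (-2 - 2)^2)
d = sqrt(-1^2 + -4^2)
d = sqrt(1 + 16)
d = sqrt(17)

sqrt(17)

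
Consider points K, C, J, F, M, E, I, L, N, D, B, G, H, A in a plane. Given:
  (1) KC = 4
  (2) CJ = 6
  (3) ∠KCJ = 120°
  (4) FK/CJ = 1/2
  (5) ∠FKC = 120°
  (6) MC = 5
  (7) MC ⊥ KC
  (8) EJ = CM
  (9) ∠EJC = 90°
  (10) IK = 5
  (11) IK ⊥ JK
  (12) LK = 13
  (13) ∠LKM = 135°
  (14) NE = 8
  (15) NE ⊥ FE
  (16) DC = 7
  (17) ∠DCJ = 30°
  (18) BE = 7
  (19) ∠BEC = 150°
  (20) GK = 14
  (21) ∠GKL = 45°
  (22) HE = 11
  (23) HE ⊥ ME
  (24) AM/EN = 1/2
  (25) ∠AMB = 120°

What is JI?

Step 1: By the law of cosines on triangle JCK: JK² = 6² + 4² − 2·6·4·cos(120°) = 76, so JK = 2·√19.
Step 2: By the law of cosines on triangle JKI: JI² = (2·√19)² + 5² − 2·2·√19·5·cos(90°) = 101, so JI = √101.

Therefore, the length of JI = √101.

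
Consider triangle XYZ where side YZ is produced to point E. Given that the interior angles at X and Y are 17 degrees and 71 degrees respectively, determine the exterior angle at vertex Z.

By the exterior angle theorem, an exterior angle of a triangle equals the sum of the two remote interior angles.
Exterior angle = angle X + angle Y
Exterior angle = 17 + 71 = 88 degrees

88 degrees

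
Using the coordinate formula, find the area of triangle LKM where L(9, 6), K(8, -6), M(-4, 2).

Shoelace: Area = (1/2)|9(-6-2) + 8(2-6) + -4(6--6)| = (1/2)(152) = 76

76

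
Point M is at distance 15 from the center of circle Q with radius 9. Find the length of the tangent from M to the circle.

Let T be the point of tangency. Then QT ⊥ MT (radius ⊥ tangent).
In right triangle QTM: QM² = QT² + MT²
15² = 9² + MT²
MT² = 144, MT = 12

12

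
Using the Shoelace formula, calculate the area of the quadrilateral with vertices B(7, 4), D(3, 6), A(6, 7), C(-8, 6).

The Shoelace formula works by pairing each vertex with the next (cycling back to the first).
For each pair, compute x_i*y_(i+1) - x_(i+1)*y_i:
  (7*6 - 3*4) = 30
  (3*7 - 6*6) = -15
  (6*6 - -8*7) = 92
  (-8*4 - 7*6) = -74
Taking half the absolute value of the total: Area = (1/2)(33) = 33/2.

33/2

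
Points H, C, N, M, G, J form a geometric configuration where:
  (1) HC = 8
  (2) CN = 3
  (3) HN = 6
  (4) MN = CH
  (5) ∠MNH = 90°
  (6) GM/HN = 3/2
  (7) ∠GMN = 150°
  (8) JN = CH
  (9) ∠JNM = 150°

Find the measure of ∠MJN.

From the given relations: JN = CH = 8; MN = CH = 8.
Step 1: By the law of cosines on triangle JNM: JM² = 8² + 8² − 2·8·8·cos(150°) = 238.85, so JM ≈ 15.45.
Step 2: By the inverse law of cosines on triangle MJN: cos(∠MJN) = (15.45² + 8² − 8²) / (2·15.45·8) = 238.85/247.28 = 0.9659, so ∠MJN = 15°.

Therefore, the measure of angle ∠MJN = 15°.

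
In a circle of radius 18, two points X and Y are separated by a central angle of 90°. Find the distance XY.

Chord = 2(18) sin(45°) = 18*sqrt(2)

18*sqrt(2)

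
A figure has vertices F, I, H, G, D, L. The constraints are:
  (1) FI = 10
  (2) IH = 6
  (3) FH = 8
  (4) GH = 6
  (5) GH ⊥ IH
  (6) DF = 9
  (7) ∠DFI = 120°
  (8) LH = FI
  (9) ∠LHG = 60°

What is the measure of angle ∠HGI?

Step 1: By the law of cosines on triangle GHI: GI² = 6² + 6² − 2·6·6·cos(90°) = 72, so GI = 6·√2.
Step 2: By the inverse law of cosines on triangle HGI: cos(∠HGI) = (6² + (6·√2)² − 6²) / (2·6·6·√2) = 72/101.82 = 0.7071, so ∠HGI = 45°.

Therefore, the measure of angle ∠HGI = 45°.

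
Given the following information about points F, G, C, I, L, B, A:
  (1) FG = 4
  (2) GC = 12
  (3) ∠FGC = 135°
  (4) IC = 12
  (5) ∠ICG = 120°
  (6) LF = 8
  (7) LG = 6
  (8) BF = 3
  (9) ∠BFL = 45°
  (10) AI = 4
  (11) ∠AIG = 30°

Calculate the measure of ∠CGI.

Step 1: By the law of cosines on triangle GCI: GI² = 12² + 12² − 2·12·12·cos(120°) = 432, so GI = 12·√3.
Step 2: By the inverse law of cosines on triangle CGI: cos(∠CGI) = (12² + (12·√3)² − 12²) / (2·12·12·√3) = 432/498.83 = 0.866, so ∠CGI = 30°.

Therefore, the measure of angle ∠CGI = 30°.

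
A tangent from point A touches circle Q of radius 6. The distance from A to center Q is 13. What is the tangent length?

tangent = √(d² - r²) = √(13² - 6²) = √(169 - 36) = √133 = sqrt(133)

sqrt(133)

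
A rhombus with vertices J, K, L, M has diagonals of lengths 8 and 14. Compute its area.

Area of a rhombus = (d1 * d2) / 2
Area = (8 * 14) / 2
Area = 112 / 2
Area = 56

56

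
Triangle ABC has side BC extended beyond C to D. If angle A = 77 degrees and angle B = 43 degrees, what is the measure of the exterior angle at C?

By the exterior angle theorem, an exterior angle of a triangle equals the sum of the two remote interior angles.
Exterior angle = angle A + angle B
Exterior angle = 77 + 43 = 120 degrees

120 degrees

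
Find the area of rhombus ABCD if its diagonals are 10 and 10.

Area of a rhombus = (d1 * d2) / 2
Area = (10 * 10) / 2
Area = 100 / 2
Area = 50

50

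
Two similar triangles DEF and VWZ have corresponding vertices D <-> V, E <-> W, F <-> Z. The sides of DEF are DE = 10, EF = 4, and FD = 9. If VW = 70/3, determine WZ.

Similar triangles have proportional sides. Setting up the proportion:
VW / DE = WZ / EF
70/3 / 10 = WZ / 4
WZ = 4 * 70/3 / 10 = 28/3.

28/3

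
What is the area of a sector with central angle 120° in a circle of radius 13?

Sector area = π(13²)(1/3) = 169*pi/3

169*pi/3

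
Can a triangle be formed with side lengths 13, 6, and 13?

Yes.
The triangle inequality requires that the sum of any two sides exceeds the third.
Here 6 + 13 = 19 > 13, so the condition is met.

Yes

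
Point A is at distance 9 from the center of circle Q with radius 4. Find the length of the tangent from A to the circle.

The tangent, radius, and line from the external point to the center form a right triangle.
The right angle is where the tangent meets the radius.
By the Pythagorean theorem: tangent² + 4² = 9²
tangent² = 81 - 16 = 65
tangent = sqrt(65)

sqrt(65)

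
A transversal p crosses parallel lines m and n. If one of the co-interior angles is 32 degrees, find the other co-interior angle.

Co-interior angles (same-side interior) formed by parallel lines and a transversal are supplementary (sum to 180 degrees).
The given angle is 32 degrees.
The co-interior angle = 180 - 32 = 148 degrees.

148 degrees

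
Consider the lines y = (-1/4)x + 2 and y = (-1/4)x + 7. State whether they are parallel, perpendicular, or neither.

Slope of line 1: m1 = -1/4
Slope of line 2: m2 = -1/4
m1 = m2, so the lines are parallel.

Parallel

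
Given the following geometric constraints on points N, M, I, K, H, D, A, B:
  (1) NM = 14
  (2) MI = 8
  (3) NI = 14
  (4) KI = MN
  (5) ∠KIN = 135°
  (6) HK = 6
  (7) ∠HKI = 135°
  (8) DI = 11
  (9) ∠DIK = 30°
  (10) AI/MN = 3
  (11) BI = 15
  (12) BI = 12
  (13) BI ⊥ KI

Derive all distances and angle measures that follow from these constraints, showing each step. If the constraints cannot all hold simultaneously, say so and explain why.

These constraints are not satisfiable: (11) BI = 15 and (12) BI = 12 assign two different lengths to the same segment. No planar figure meets all of them, so nothing further can be derived.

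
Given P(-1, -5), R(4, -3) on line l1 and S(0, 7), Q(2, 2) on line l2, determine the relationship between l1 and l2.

Slope of line 1: m1 = (-3 - -5)/(4 - -1) = 2/5 = 2/5
Slope of line 2: m2 = (2 - 7)/(2 - 0) = -5/2 = -5/2
m1 * m2 = (2/5) * (-5/2) = -1 = -1, so the lines are perpendicular.

Perpendicular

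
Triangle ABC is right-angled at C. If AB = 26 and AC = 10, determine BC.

BC = sqrt(26^2 - 10^2) = sqrt(576) = 24

24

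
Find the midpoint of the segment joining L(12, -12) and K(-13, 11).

The midpoint is the point halfway along the segment.
Move half the horizontal distance: 12 + (-13 - 12)/2 = 12 + -25/2 = -1/2
Move half the vertical distance: -12 + (11 - -12)/2 = -12 + 23/2 = -1/2
Midpoint = (-1/2, -1/2)

(-1/2, -1/2)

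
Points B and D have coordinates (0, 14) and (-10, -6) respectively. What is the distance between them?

d = sqrt((-10)^2 + (-20)^2) = sqrt(500) = 10*sqrt(5)

10*sqrt(5)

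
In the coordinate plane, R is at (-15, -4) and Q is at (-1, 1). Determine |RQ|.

The horizontal distance is |-1 - -15| = 14 and the vertical distance is |1 - -4| = 5.
By the Pythagorean theorem, d = sqrt(14^2 + 5^2) = sqrt(221).

sqrt(221)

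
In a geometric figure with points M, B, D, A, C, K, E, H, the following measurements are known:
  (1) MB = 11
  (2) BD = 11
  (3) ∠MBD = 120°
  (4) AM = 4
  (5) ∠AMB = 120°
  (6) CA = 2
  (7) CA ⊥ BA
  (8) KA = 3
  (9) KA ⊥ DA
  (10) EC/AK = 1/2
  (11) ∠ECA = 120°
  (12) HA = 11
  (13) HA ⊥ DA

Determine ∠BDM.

Step 1: By the law of cosines on triangle DBM: DM² = 11² + 11² − 2·11·11·cos(120°) = 363, so DM = 11·√3.
Step 2: By the inverse law of cosines on triangle BDM: cos(∠BDM) = (11² + (11·√3)² − 11²) / (2·11·11·√3) = 363/419.16 = 0.866, so ∠BDM = 30°.

Therefore, the measure of angle ∠BDM = 30°.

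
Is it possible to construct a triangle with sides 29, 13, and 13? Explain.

No.
The triangle inequality is violated: 13 + 13 = 26 ≤ 29.
These lengths cannot form a triangle.

No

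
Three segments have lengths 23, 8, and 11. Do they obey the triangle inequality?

Check the triangle inequality: 8 + 11 = 19 ≤ 23.
Since the sum of two sides does not exceed the third, no triangle can be formed.

No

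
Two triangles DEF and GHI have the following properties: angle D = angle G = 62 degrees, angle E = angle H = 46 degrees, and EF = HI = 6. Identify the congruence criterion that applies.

The given information provides:
angle D = angle G = 62 degrees, angle E = angle H = 46 degrees, and EF = HI = 6
This matches the AAS congruence theorem.
Two pairs of corresponding angles and a non-included side are equal (Angle-Angle-Side).

AAS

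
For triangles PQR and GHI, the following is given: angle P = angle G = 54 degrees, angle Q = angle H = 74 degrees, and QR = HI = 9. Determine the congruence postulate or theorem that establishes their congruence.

Consider the given information: angle P = angle G = 54 degrees, angle Q = angle H = 74 degrees, and QR = HI = 9
This is not SSS or HL: SSS requires all three pairs of sides, but we don't have that. HL only applies to right triangles with matching hypotenuse and leg.
The correct criterion is AAS. Two pairs of corresponding angles and a non-included side are equal (Angle-Angle-Side).

AAS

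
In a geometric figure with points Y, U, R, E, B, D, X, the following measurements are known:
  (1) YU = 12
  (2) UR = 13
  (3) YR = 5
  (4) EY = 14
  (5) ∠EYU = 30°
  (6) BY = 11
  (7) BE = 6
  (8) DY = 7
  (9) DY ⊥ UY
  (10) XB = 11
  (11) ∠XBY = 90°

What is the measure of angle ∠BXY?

Step 1: By the law of cosines on triangle XBY: XY² = 11² + 11² − 2·11·11·cos(90°) = 242, so XY = 11·√2.
Step 2: By the inverse law of cosines on triangle BXY: cos(∠BXY) = (11² + (11·√2)² − 11²) / (2·11·11·√2) = 242/342.24 = 0.7071, so ∠BXY = 45°.

Therefore, the measure of angle ∠BXY = 45°.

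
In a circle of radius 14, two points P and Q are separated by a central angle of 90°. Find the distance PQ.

Chord = 2(14) sin(45°) = 14*sqrt(2)

14*sqrt(2)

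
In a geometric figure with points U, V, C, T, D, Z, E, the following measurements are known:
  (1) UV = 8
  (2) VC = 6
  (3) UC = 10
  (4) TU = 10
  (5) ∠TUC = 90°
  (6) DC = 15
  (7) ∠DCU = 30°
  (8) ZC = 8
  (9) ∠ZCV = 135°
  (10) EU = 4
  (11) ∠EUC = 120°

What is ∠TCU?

Step 1: By the law of cosines on triangle CUT: CT² = 10² + 10² − 2·10·10·cos(90°) = 200, so CT = 10·√2.
Step 2: By the inverse law of cosines on triangle TCU: cos(∠TCU) = ((10·√2)² + 10² − 10²) / (2·10·√2·10) = 200/282.84 = 0.7071, so ∠TCU = 45°.

Therefore, the measure of angle ∠TCU = 45°.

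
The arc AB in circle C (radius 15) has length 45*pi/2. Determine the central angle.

Arc length L = 2πr × θ/360, so θ = 360L / (2πr).
θ = 360 × 45*pi/2 / (2π × 15)
θ = 270°
θ = 270°

270°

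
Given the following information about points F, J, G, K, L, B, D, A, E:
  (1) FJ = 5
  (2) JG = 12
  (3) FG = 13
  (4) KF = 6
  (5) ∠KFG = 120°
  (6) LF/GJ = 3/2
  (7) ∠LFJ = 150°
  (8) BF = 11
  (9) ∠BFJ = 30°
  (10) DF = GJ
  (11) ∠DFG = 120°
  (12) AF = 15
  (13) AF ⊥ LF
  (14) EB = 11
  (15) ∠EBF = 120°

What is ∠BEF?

Step 1: By the law of cosines on triangle EBF: EF² = 11² + 11² − 2·11·11·cos(120°) = 363, so EF = 11·√3.
Step 2: By the inverse law of cosines on triangle BEF: cos(∠BEF) = (11² + (11·√3)² − 11²) / (2·11·11·√3) = 363/419.16 = 0.866, so ∠BEF = 30°.

Therefore, the measure of angle ∠BEF = 30°.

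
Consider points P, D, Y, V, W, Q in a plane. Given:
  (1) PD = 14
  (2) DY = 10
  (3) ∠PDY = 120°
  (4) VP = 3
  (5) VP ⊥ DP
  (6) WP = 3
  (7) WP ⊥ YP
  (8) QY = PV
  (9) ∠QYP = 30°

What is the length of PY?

Step 1: By the law of cosines on triangle PDY: PY² = 14² + 10² − 2·14·10·cos(120°) = 436, so PY = 2·√109.

Therefore, the length of PY = 2·√109.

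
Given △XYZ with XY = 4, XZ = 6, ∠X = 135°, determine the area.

Area = (1/2) * XY * XZ * sin(X)
Area = (1/2) * 4 * 6 * sin(135°)
Area = (1/2) * 4 * 6 * sqrt(2)/2
Area = 6*sqrt(2)

6*sqrt(2)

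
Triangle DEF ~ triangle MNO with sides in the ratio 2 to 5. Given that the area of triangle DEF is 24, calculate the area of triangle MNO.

The ratio of areas of similar triangles = (side ratio)^2.
Side ratio = 2:5, so area ratio = 4:25.
Area of MNO / Area of DEF = 25/4
Area of MNO = 24 * 25/4 = 150

150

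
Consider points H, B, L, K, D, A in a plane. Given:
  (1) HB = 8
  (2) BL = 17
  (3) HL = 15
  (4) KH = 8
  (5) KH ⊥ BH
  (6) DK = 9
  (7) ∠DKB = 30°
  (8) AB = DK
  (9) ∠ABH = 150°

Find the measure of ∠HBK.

Step 1: By the law of cosines on triangle BHK: BK² = 8² + 8² − 2·8·8·cos(90°) = 128, so BK = 8·√2.
Step 2: By the inverse law of cosines on triangle HBK: cos(∠HBK) = (8² + (8·√2)² − 8²) / (2·8·8·√2) = 128/181.02 = 0.7071, so ∠HBK = 45°.

Therefore, the measure of angle ∠HBK = 45°.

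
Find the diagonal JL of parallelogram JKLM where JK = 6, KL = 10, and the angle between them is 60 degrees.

The diagonal of a parallelogram can be found by treating two adjacent sides and the diagonal as a triangle.
Applying the law of cosines with sides 6, 10 and included angle 60°:
d^2 = 36 + 100 - 120*cos(60°) = 76
d = 2*sqrt(19)

2*sqrt(19)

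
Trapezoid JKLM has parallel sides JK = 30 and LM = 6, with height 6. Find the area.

A trapezoid's area equals the midsegment times the height.
The midsegment is (30 + 6) / 2 = 18.
Area = 18 * 6 = 108.

108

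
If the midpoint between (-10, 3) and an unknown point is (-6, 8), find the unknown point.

Using the midpoint formula: M = ((x1 + x2)/2, (y1 + y2)/2)
We know M = (-6, 8) and B = (-10, 3)
For x: -6 = (-10 + x2)/2, so x2 = 2*-6 - -10 = -2
For y: 8 = (3 + y2)/2, so y2 = 2*8 - 3 = 13
D = (-2, 13)

(-2, 13)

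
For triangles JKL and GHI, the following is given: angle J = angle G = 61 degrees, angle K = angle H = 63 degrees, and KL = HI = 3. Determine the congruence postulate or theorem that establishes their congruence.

Consider the given information: angle J = angle G = 61 degrees, angle K = angle H = 63 degrees, and KL = HI = 3
This is not SSS or ASA: SSS requires all three pairs of sides, but we don't have that. ASA requires two angles and the side between them.
The correct criterion is AAS. Two pairs of corresponding angles and a non-included side are equal (Angle-Angle-Side).

AAS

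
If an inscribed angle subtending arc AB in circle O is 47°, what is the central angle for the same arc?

By the inscribed angle theorem, the central angle is twice the inscribed angle.
Central angle = 2 × 47° = 94°

94°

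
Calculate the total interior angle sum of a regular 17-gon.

The sum of interior angles of an n-sided polygon is (n - 2) * 180.
For n = 17: (17 - 2) * 180 = 15 * 180 = 2700 degrees.

2700 degrees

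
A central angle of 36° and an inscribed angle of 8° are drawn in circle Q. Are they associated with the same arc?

By the inscribed angle theorem, the inscribed angle for a central angle of 36° should be 36° / 2 = 18°.
The given inscribed angle is 8°, which does not equal 18°.
Therefore, no, they do not correspond to the same arc.

No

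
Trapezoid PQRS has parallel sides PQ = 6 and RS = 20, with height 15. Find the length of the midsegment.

The midsegment of a trapezoid = (base1 + base2) / 2
midsegment = (6 + 20) / 2
midsegment = 26 / 2
midsegment = 13

13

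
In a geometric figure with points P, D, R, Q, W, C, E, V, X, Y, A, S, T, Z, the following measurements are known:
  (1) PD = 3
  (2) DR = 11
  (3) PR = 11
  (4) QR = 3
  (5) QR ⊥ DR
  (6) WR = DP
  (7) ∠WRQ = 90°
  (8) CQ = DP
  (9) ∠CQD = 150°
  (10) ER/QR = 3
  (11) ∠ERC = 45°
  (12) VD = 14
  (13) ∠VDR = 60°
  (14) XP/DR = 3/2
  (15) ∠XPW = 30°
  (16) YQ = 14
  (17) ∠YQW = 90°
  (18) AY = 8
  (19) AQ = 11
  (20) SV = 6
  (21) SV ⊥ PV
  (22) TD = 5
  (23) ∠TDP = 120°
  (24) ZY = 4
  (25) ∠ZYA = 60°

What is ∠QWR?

From the given relations: WR = DP = 3.
Step 1: By the law of cosines on triangle WRQ: WQ² = 3² + 3² − 2·3·3·cos(90°) = 18, so WQ = 3·√2.
Step 2: By the inverse law of cosines on triangle QWR: cos(∠QWR) = ((3·√2)² + 3² − 3²) / (2·3·√2·3) = 18/25.46 = 0.7071, so ∠QWR = 45°.

Therefore, the measure of angle ∠QWR = 45°.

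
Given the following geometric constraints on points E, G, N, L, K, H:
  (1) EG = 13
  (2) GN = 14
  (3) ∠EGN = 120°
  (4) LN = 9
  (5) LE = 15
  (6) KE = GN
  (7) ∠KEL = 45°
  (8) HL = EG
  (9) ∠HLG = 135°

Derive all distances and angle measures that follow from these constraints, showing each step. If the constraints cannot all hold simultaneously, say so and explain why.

The constraints are consistent.

From the given relations:
  KE = GN = 14
  HL = EG = 13

Step 1: From EG = 13, GN = 14, and ∠EGN = 120°, by the law of cosines:
  EN² = EG² + GN² - 2·EG·GN·cos(120°) = 169 + 196 + 182 = 547
  EN ≈ 23.39

Step 2: From LE = 15, EK = 14, and ∠LEK = 45°, by the law of cosines:
  LK² = LE² + EK² - 2·LE·EK·cos(45°) = 225 + 196 - 297 = 124
  LK ≈ 11.14

Step 3: From EG = 13, EN = 23.39, GN = 14, by the inverse law of cosines:
  cos(∠GEN) = (EG² + EN² - GN²) / (2·EG·EN)
  ∠GEN = 31.22°

Step 4: From EL = 15, EN = 23.39, LN = 9, by the inverse law of cosines:
  cos(∠LEN) = (EL² + EN² - LN²) / (2·EL·EN)
  ∠LEN = 9.99°

Step 5: From NE = 23.39, NG = 14, EG = 13, by the inverse law of cosines:
  cos(∠ENG) = (NE² + NG² - EG²) / (2·NE·NG)
  ∠ENG = 28.78°

Step 6: From NE = 23.39, NL = 9, EL = 15, by the inverse law of cosines:
  cos(∠ENL) = (NE² + NL² - EL²) / (2·NE·NL)
  ∠ENL = 16.81°

Step 7: From LE = 15, LK = 11.14, EK = 14, by the inverse law of cosines:
  cos(∠ELK) = (LE² + LK² - EK²) / (2·LE·LK)
  ∠ELK = 62.74°

Step 8: From LE = 15, LN = 9, EN = 23.39, by the inverse law of cosines:
  cos(∠ELN) = (LE² + LN² - EN²) / (2·LE·LN)
  ∠ELN = 153.2°

Step 9: From KE = 14, KL = 11.14, EL = 15, by the inverse law of cosines:
  cos(∠EKL) = (KE² + KL² - EL²) / (2·KE·KL)
  ∠EKL = 72.26°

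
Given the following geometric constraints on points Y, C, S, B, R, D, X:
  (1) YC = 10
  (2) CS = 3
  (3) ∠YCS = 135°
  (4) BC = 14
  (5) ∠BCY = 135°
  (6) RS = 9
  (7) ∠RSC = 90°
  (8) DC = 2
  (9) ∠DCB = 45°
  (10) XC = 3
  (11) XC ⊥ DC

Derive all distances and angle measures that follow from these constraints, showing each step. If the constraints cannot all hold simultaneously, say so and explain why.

The constraints are consistent.

Step 1: From YC = 10, CS = 3, and ∠YCS = 135°, by the law of cosines:
  YS² = YC² + CS² - 2·YC·CS·cos(135°) = 100 + 9 + 42.43 = 151.4
  YS ≈ 12.31

Step 2: From YC = 10, CB = 14, and ∠YCB = 135°, by the law of cosines:
  YB² = YC² + CB² - 2·YC·CB·cos(135°) = 100 + 196 + 198 = 494
  YB ≈ 22.23

Step 3: From CS = 3, SR = 9, and ∠CSR = 90°, by the law of cosines:
  CR² = CS² + SR² - 2·CS·SR·cos(90°) = 9 + 81 - 0 = 90
  CR = 3·√10

Step 4: From BC = 14, CD = 2, and ∠BCD = 45°, by the law of cosines:
  BD² = BC² + CD² - 2·BC·CD·cos(45°) = 196 + 4 - 39.6 = 160.4
  BD ≈ 12.66

Step 5: From DC = 2, CX = 3, and ∠DCX = 90°, by the law of cosines:
  DX² = DC² + CX² - 2·DC·CX·cos(90°) = 4 + 9 - 0 = 13
  DX = √13

Step 6: From YB = 22.23, YC = 10, BC = 14, by the inverse law of cosines:
  cos(∠BYC) = (YB² + YC² - BC²) / (2·YB·YC)
  ∠BYC = 26.45°

Step 7: From YC = 10, YS = 12.31, CS = 3, by the inverse law of cosines:
  cos(∠CYS) = (YC² + YS² - CS²) / (2·YC·YS)
  ∠CYS = 9.93°

Step 8: From CR = 3·√10, CS = 3, RS = 9, by the inverse law of cosines:
  cos(∠RCS) = (CR² + CS² - RS²) / (2·CR·CS)
  ∠RCS = 71.57°

Step 9: From SC = 3, SY = 12.31, CY = 10, by the inverse law of cosines:
  cos(∠CSY) = (SC² + SY² - CY²) / (2·SC·SY)
  ∠CSY = 35.07°

Step 10: From BC = 14, BD = 12.66, CD = 2, by the inverse law of cosines:
  cos(∠CBD) = (BC² + BD² - CD²) / (2·BC·BD)
  ∠CBD = 6.41°

Step 11: From BC = 14, BY = 22.23, CY = 10, by the inverse law of cosines:
  cos(∠CBY) = (BC² + BY² - CY²) / (2·BC·BY)
  ∠CBY = 18.55°

Step 12: From RC = 3·√10, RS = 9, CS = 3, by the inverse law of cosines:
  cos(∠CRS) = (RC² + RS² - CS²) / (2·RC·RS)
  ∠CRS = 18.43°

Step 13: From DB = 12.66, DC = 2, BC = 14, by the inverse law of cosines:
  cos(∠BDC) = (DB² + DC² - BC²) / (2·DB·DC)
  ∠BDC = 128.59°

Step 14: From DC = 2, DX = √13, CX = 3, by the inverse law of cosines:
  cos(∠CDX) = (DC² + DX² - CX²) / (2·DC·DX)
  ∠CDX = 56.31°

Step 15: From XC = 3, XD = √13, CD = 2, by the inverse law of cosines:
  cos(∠CXD) = (XC² + XD² - CD²) / (2·XC·XD)
  ∠CXD = 33.69°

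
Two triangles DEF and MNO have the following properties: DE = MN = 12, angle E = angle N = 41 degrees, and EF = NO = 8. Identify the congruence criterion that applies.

The given information provides:
DE = MN = 12, angle E = angle N = 41 degrees, and EF = NO = 8
This matches the SAS congruence theorem.
Two pairs of corresponding sides and the included angle are equal (Side-Angle-Side).

SAS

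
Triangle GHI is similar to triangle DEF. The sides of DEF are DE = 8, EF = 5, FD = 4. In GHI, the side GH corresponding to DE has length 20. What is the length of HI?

k = 20/8 = 5/2. HI = 5/2 * 5 = 25/2.

25/2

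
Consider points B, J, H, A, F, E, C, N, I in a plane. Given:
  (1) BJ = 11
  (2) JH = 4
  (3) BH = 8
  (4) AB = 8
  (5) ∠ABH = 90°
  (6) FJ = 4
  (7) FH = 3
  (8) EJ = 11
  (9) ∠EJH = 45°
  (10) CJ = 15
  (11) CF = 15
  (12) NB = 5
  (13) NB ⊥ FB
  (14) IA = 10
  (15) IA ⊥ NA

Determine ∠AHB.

Step 1: By the law of cosines on triangle HBA: HA² = 8² + 8² − 2·8·8·cos(90°) = 128, so HA = 8·√2.
Step 2: By the inverse law of cosines on triangle AHB: cos(∠AHB) = ((8·√2)² + 8² − 8²) / (2·8·√2·8) = 128/181.02 = 0.7071, so ∠AHB = 45°.

Therefore, the measure of angle ∠AHB = 45°.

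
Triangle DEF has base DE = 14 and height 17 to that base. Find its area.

Area = (1/2)(14)(17) = 119

119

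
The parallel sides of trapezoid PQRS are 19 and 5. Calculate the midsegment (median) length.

The midsegment of a trapezoid = (base1 + base2) / 2
midsegment = (19 + 5) / 2
midsegment = 24 / 2
midsegment = 12

12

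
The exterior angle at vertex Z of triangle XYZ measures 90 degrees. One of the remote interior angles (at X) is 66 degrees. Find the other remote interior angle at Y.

The exterior angle theorem states that an exterior angle equals the sum of the two non-adjacent interior angles.
So 90 = 66 + angle Y, which gives angle Y = 90 - 66 = 24 degrees.

24 degrees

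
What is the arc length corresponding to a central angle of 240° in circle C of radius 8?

The full circumference is 2πr = 2π(8) = 16*pi.
The arc spans 240° out of 360°, which is a fraction of 2/3.
Arc length = 16*pi × 2/3 = 32*pi/3.

32*pi/3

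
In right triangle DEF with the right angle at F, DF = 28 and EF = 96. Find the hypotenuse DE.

By the Pythagorean theorem: DE^2 = DF^2 + EF^2
DE^2 = 28^2 + 96^2 = 784 + 9216 = 10000
DE = sqrt(10000) = 100

100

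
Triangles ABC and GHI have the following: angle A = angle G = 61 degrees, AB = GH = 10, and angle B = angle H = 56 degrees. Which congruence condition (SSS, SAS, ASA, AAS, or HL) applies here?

Consider the given information: angle A = angle G = 61 degrees, AB = GH = 10, and angle B = angle H = 56 degrees
This is not SSS or HL: SSS requires all three pairs of sides, but we don't have that. HL only applies to right triangles with matching hypotenuse and leg.
The correct criterion is ASA. Two pairs of corresponding angles and the included side are equal (Angle-Side-Angle).

ASA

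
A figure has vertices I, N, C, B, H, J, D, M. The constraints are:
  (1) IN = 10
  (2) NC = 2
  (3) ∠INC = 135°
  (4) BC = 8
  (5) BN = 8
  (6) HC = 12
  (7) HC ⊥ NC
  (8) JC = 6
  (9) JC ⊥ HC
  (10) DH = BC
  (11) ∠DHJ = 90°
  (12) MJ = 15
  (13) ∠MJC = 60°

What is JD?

From the given relations: DH = BC = 8.
Step 1: By the law of cosines on triangle JCH: JH² = 6² + 12² − 2·6·12·cos(90°) = 180, so JH = 6·√5.
Step 2: By the law of cosines on triangle JHD: JD² = (6·√5)² + 8² − 2·6·√5·8·cos(90°) = 244, so JD = 2·√61.

Therefore, the length of JD = 2·√61.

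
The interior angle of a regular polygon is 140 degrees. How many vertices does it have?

The exterior angle is the supplement of the interior angle: 180 - 140 = 40 degrees.
Since the exterior angles of any convex polygon sum to 360 degrees, the number of sides is 360 / 40 = 9.

9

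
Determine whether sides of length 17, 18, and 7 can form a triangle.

Sort the sides: 7, 17, 18.
It suffices to check that the sum of the two smallest exceeds the largest:
7 + 17 = 24 > 18. ✓
Yes, a valid triangle can be formed.

Yes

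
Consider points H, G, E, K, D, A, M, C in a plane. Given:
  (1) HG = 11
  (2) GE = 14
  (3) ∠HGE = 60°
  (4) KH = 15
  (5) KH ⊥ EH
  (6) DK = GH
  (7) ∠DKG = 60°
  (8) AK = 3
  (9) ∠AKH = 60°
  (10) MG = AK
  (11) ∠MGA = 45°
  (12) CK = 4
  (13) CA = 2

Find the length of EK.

Step 1: By the law of cosines on triangle EGH: EH² = 14² + 11² − 2·14·11·cos(60°) = 163, so EH = √163.
Step 2: By the law of cosines on triangle EHK: EK² = √163² + 15² − 2·√163·15·cos(90°) = 388, so EK = 2·√97.

Therefore, the length of EK = 2·√97.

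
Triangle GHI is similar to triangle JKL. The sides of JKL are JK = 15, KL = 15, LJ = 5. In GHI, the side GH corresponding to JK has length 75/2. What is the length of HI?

Since the triangles are similar, the ratio of corresponding sides is constant.
Scale factor k = GH / JK = 75/2 / 15 = 5/2
HI = k * KL = 5/2 * 15 = 75/2

75/2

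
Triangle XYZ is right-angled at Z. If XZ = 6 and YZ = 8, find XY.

In a right triangle, the square of the hypotenuse equals the sum of the squares of the two legs.
The legs are 6 and 8, so the hypotenuse = sqrt(36 + 64) = sqrt(100) = 10.

10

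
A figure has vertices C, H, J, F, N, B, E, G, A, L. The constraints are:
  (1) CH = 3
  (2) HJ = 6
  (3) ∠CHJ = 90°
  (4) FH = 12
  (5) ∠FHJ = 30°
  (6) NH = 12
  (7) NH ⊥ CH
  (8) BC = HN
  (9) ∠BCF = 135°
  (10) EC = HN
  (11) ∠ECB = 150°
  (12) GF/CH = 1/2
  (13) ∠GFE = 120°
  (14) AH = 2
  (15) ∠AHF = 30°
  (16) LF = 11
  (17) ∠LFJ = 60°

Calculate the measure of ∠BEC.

From the given relations: EC = HN = 12; BC = HN = 12.
Step 1: By the law of cosines on triangle ECB: EB² = 12² + 12² − 2·12·12·cos(150°) = 537.42, so EB ≈ 23.18.
Step 2: By the inverse law of cosines on triangle BEC: cos(∠BEC) = (23.18² + 12² − 12²) / (2·23.18·12) = 537.42/556.37 = 0.9659, so ∠BEC = 15°.

Therefore, the measure of angle ∠BEC = 15°.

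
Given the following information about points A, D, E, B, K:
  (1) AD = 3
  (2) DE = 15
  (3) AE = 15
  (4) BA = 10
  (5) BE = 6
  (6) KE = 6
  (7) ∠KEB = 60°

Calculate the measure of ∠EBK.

Step 1: By the law of cosines on triangle BEK: BK² = 6² + 6² − 2·6·6·cos(60°) = 36, so BK = 6.
Step 2: By the inverse law of cosines on triangle EBK: cos(∠EBK) = (6² + 6² − 6²) / (2·6·6) = 36/72 = 0.5, so ∠EBK = 60°.

Therefore, the measure of angle ∠EBK = 60°.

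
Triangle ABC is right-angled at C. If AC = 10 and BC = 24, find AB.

By the Pythagorean theorem: AB^2 = AC^2 + BC^2
AB^2 = 10^2 + 24^2 = 100 + 576 = 676
AB = sqrt(676) = 26

26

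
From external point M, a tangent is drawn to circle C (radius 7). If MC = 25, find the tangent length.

tangent = √(d² - r²) = √(25² - 7²) = √(625 - 49) = √576 = 24

24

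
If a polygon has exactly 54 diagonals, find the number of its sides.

Using d = n(n - 3)/2, we solve 54 = n(n - 3)/2.
So n(n - 3) = 108.
Testing n = 12: 12 * 9 = 108 = 108. Correct.
The polygon has 12 sides.

12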